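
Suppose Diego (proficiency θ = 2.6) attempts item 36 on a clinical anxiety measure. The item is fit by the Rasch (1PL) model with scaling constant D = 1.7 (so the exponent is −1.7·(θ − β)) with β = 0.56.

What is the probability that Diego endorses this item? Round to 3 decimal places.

P(θ) = 1 / (1 + exp(−D·(θ − β)))
Exponent: 1.7 × (2.6 − 0.56) = 3.4680
1/(1 + e^{-3.4680}) = 0.9698
P = 0.9698

0.970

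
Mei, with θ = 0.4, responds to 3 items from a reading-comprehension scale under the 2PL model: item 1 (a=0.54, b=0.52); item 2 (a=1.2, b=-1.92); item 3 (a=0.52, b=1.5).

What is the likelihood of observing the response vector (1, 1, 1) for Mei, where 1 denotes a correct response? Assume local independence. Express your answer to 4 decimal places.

0.1644

P(θ) = 1 / (1 + exp(−a(θ − b)))
P_1 = 1/(1+e^{0.0648}) = 0.4838
P_2 = 1/(1+e^{-2.7840}) = 0.9418
P_3 = 1/(1+e^{0.5720}) = 0.3608
L = P_1 × P_2 × P_3 = 0.4838 × 0.9418 × 0.3608 = 0.16439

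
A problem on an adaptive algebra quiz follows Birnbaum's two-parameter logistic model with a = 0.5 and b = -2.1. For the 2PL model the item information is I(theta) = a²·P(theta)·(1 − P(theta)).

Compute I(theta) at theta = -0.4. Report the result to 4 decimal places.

P = 1/(1+e^{-0.8500}) = 0.7006
P(1−P) = 0.7006 × 0.2994 = 0.2098
I = a² × P(1−P) = 0.5² × 0.2098 = 0.05244

0.0524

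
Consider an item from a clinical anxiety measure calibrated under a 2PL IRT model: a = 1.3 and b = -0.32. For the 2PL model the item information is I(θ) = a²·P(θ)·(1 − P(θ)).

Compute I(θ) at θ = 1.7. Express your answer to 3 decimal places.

0.106

P = 1/(1+e^{-2.6260}) = 0.9325
P(1−P) = 0.9325 × 0.0675 = 0.0629
I = a² × P(1−P) = 1.3² × 0.0629 = 0.10635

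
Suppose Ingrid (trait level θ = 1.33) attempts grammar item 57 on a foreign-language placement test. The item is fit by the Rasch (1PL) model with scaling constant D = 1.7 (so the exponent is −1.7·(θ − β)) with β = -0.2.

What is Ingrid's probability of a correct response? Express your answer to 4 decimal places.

0.9309

P(θ) = 1 / (1 + exp(−D·(θ − β)))
Exponent: 1.7 × (1.33 − (-0.2)) = 2.6010
1/(1 + e^{-2.6010}) = 0.9309
P = 0.9309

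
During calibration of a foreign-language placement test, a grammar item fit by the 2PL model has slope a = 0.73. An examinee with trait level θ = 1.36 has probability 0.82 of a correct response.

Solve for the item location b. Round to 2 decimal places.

-0.72

P(θ) = 1 / (1 + exp(−a(θ − b)))
logit(0.82) = ln(0.82/0.18) = 1.5163
b = θ − logit/(a) = 1.36 − 1.5163/0.7300 = -0.7172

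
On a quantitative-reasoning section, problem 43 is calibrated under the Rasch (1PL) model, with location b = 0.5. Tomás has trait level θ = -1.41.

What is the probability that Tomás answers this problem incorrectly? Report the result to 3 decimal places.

0.871

P(θ) = 1 / (1 + exp(−(θ − b)))
Exponent: (-1.41 − 0.5) = -1.9100
1/(1 + e^{1.9100}) = 0.1290
P = 0.1290
P(incorrect) = 1 − 0.1290 = 0.8710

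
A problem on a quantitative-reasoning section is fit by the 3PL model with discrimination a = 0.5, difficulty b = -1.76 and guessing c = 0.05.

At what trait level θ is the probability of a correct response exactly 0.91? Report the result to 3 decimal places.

P(θ) = c + (1 − c) · 1 / (1 + exp(−a(θ − b)))
Remove guessing floor: (0.91 − 0.05)/(1 − 0.05) = 0.9053
logit = ln(0.9053/0.0947) = 2.2571
θ = b + logit/(a) = -1.76 + 2.2571/0.5000 = 2.7542

2.754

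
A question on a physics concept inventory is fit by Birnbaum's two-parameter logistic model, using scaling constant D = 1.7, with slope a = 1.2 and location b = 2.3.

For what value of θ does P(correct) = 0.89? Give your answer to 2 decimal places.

P(θ) = 1 / (1 + exp(−D·a(θ − b)))
logit = ln(0.8900/0.1100) = 2.0907
θ = b + logit/(1.7·a) = 2.3 + 2.0907/2.0400 = 3.3249

3.32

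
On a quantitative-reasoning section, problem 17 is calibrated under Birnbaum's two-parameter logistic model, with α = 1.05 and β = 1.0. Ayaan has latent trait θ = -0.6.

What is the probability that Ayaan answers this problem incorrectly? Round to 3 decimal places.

0.843

P(θ) = 1 / (1 + exp(−α(θ − β)))
Exponent: 1.05 × (-0.6 − 1.0) = -1.6800
1/(1 + e^{1.6800}) = 0.1571
P(incorrect) = 1 − 0.1571 = 0.8429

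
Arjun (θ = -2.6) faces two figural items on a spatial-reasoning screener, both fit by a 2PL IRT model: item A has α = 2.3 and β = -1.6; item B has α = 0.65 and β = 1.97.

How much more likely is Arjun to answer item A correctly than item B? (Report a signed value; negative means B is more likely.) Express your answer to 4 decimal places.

0.0423

P(θ) = 1 / (1 + exp(−α(θ − β)))
P_A = 0.0911
P_B = 0.0488
P_A − P_B = 0.0423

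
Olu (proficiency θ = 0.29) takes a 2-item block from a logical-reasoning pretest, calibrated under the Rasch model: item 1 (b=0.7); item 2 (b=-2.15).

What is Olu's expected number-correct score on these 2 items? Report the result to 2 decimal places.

1.32

P(θ) = 1 / (1 + exp(−(θ − b)))
P_1 = 1/(1+e^{0.4100}) = 0.3989
P_2 = 1/(1+e^{-2.4400}) = 0.9198
E[score] = 0.3989 + 0.9198 = 1.3187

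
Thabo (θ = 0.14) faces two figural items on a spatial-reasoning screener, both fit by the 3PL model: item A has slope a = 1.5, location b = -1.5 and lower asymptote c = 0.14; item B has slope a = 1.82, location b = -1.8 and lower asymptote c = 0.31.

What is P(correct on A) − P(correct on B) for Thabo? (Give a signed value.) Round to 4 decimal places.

P(θ) = c + (1 − c) · 1 / (1 + exp(−a(θ − b)))
P_A = 0.9323
P_B = 0.9804
P_A − P_B = -0.0481

-0.0481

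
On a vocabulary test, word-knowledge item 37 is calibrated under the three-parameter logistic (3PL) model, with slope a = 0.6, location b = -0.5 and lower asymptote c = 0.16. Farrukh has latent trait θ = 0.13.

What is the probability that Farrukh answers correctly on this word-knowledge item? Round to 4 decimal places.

0.6584

P(θ) = c + (1 − c) · 1 / (1 + exp(−a(θ − b)))
Exponent: 0.6 × (0.13 − (-0.5)) = 0.3780
1/(1 + e^{-0.3780}) = 0.5934
P = 0.16 + 0.84 × 0.5934 = 0.6584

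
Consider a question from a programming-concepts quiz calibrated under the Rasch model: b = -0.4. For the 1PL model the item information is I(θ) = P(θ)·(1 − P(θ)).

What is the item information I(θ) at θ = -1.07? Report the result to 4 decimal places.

P = 1/(1+e^{0.6700}) = 0.3385
P(1−P) = 0.3385 × 0.6615 = 0.2239
I = P(1−P) = 0.22392

0.2239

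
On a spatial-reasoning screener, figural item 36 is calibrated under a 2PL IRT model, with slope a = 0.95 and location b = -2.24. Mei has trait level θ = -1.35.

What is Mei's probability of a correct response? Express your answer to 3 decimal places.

0.700

P(θ) = 1 / (1 + exp(−a(θ − b)))
Exponent: 0.95 × (-1.35 − (-2.24)) = 0.8455
1/(1 + e^{-0.8455}) = 0.6996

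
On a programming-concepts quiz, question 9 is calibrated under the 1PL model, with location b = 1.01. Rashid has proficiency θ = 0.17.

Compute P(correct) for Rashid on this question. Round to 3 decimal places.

0.302

P(θ) = 1 / (1 + exp(−(θ − b)))
Exponent: (0.17 − 1.01) = -0.8400
1/(1 + e^{0.8400}) = 0.3015
P = 0.3015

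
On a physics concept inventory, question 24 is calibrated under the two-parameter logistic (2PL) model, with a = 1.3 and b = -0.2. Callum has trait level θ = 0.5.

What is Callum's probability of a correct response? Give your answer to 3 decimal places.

0.713

P(θ) = 1 / (1 + exp(−a(θ − b)))
Exponent: 1.3 × (0.5 − (-0.2)) = 0.9100
1/(1 + e^{-0.9100}) = 0.7130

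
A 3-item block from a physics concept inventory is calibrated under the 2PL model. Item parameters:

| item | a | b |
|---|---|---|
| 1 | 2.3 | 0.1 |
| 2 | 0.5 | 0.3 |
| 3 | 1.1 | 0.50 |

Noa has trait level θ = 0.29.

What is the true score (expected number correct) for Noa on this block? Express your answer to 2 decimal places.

P(θ) = 1 / (1 + exp(−a(θ − b)))
P_1 = 1/(1+e^{-0.4370}) = 0.6075
P_2 = 1/(1+e^{0.0050}) = 0.4988
P_3 = 1/(1+e^{0.2310}) = 0.4425
E[score] = 0.6075 + 0.4988 + 0.4425 = 1.5488

1.55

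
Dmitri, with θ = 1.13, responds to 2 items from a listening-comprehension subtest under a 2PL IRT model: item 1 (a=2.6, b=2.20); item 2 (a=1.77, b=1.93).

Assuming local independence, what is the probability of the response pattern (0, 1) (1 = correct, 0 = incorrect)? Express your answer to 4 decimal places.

0.1839

P(θ) = 1 / (1 + exp(−a(θ − b)))
P_1 = 1/(1+e^{2.7820}) = 0.0583
P_2 = 1/(1+e^{1.4160}) = 0.1953
L = (1−P_1) × P_2 = 0.9417 × 0.1953 = 0.18390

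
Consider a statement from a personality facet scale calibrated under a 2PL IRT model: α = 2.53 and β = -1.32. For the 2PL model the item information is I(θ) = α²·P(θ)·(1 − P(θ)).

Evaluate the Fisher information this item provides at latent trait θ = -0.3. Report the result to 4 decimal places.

P = 1/(1+e^{-2.5806}) = 0.9296
P(1−P) = 0.9296 × 0.0704 = 0.0654
I = α² × P(1−P) = 2.53² × 0.0654 = 0.41889

0.4189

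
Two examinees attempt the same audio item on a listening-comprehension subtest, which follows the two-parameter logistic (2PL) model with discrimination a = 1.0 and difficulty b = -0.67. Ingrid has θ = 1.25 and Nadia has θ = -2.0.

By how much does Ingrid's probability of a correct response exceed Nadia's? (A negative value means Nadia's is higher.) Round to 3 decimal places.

0.663

P(θ) = 1 / (1 + exp(−a(θ − b)))
P(Ingrid) = 0.8721  [exponent 1.9200]
P(Nadia) = 0.2092  [exponent -1.3300]
Difference = 0.8721 − 0.2092 = 0.6630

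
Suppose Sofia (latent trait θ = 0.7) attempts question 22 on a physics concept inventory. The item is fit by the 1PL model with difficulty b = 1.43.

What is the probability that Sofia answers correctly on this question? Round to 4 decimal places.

0.3252

P(θ) = 1 / (1 + exp(−(θ − b)))
Exponent: (0.7 − 1.43) = -0.7300
1/(1 + e^{0.7300}) = 0.3252
P = 0.3252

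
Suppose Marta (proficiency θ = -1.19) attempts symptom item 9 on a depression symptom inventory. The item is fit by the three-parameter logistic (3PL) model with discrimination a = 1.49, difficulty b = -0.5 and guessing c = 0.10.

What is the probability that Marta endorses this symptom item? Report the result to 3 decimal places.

0.337

P(θ) = c + (1 − c) · 1 / (1 + exp(−a(θ − b)))
Exponent: 1.49 × (-1.19 − (-0.5)) = -1.0281
1/(1 + e^{1.0281}) = 0.2635
P = 0.10 + 0.90 × 0.2635 = 0.3371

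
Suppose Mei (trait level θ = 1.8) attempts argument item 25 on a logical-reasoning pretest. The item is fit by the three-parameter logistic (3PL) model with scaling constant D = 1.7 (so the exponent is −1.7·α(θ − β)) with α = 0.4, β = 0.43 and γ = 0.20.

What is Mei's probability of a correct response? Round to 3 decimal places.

P(θ) = γ + (1 − γ) · 1 / (1 + exp(−D·α(θ − β)))
Exponent: 1.7 × 0.4 × (1.8 − 0.43) = 0.9316
1/(1 + e^{-0.9316}) = 0.7174
P = 0.20 + 0.80 × 0.7174 = 0.7739

0.774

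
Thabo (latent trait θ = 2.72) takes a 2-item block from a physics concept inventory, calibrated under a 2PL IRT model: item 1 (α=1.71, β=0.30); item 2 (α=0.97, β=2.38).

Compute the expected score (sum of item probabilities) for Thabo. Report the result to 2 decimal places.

1.57

P(θ) = 1 / (1 + exp(−α(θ − β)))
P_1 = 1/(1+e^{-4.1382}) = 0.9843
P_2 = 1/(1+e^{-0.3298}) = 0.5817
E[score] = 0.9843 + 0.5817 = 1.5660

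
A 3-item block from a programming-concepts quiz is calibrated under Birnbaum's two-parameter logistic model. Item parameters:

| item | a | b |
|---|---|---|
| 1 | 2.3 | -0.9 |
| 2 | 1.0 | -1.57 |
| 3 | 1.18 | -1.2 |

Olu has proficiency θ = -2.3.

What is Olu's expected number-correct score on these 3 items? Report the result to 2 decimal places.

P(θ) = 1 / (1 + exp(−a(θ − b)))
P_1 = 1/(1+e^{3.2200}) = 0.0384
P_2 = 1/(1+e^{0.7300}) = 0.3252
P_3 = 1/(1+e^{1.2980}) = 0.2145
E[score] = 0.0384 + 0.3252 + 0.2145 = 0.5781

0.58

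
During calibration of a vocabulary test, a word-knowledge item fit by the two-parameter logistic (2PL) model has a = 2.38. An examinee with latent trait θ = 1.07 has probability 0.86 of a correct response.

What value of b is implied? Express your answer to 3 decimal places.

P(θ) = 1 / (1 + exp(−a(θ − b)))
logit(0.86) = ln(0.86/0.14) = 1.8153
b = θ − logit/(a) = 1.07 − 1.8153/2.3800 = 0.3073

0.307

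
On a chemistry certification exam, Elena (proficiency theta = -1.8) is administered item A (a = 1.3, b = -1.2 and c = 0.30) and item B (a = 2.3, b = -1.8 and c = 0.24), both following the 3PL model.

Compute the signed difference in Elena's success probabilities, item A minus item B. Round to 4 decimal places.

-0.1000

P(theta) = c + (1 − c) · 1 / (1 + exp(−a(theta − b)))
P_A = 0.5200
P_B = 0.6200
P_A − P_B = -0.1000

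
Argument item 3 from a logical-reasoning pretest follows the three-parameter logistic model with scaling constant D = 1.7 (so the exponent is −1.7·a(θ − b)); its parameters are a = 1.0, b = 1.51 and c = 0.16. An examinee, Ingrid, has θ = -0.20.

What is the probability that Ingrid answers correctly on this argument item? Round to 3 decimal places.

0.204

P(θ) = c + (1 − c) · 1 / (1 + exp(−D·a(θ − b)))
Exponent: 1.7 × 1.0 × (-0.20 − 1.51) = -2.9070
1/(1 + e^{2.9070}) = 0.0518
P = 0.16 + 0.84 × 0.0518 = 0.2035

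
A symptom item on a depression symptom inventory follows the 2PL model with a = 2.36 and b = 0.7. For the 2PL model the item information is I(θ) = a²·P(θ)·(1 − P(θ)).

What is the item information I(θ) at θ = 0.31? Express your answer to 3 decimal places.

P = 1/(1+e^{0.9204}) = 0.2849
P(1−P) = 0.2849 × 0.7151 = 0.2037
I = a² × P(1−P) = 2.36² × 0.2037 = 1.13465

1.135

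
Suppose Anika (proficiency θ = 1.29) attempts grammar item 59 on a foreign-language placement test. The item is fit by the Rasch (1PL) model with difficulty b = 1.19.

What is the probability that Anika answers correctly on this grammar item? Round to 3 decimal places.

0.525

P(θ) = 1 / (1 + exp(−(θ − b)))
Exponent: (1.29 − 1.19) = 0.1000
1/(1 + e^{-0.1000}) = 0.5250
P = 0.5250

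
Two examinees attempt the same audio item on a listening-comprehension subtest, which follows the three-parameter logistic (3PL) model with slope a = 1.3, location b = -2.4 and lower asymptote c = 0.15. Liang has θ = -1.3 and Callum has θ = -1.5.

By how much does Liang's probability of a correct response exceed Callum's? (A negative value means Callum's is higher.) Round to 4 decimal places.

P(θ) = c + (1 − c) · 1 / (1 + exp(−a(θ − b)))
P(Liang) = 0.8359  [exponent 1.4300]
P(Callum) = 0.7987  [exponent 1.1700]
Difference = 0.8359 − 0.7987 = 0.0372

0.0372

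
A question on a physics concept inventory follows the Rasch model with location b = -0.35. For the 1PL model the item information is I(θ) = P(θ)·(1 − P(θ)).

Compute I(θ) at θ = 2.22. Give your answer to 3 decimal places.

P = 1/(1+e^{-2.5700}) = 0.9289
P(1−P) = 0.9289 × 0.0711 = 0.0660
I = P(1−P) = 0.06604

0.066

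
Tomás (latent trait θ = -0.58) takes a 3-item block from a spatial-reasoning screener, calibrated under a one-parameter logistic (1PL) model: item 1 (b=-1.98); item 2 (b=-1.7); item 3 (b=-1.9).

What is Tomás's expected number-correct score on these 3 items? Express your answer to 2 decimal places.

2.35

P(θ) = 1 / (1 + exp(−(θ − b)))
P_1 = 1/(1+e^{-1.4000}) = 0.8022
P_2 = 1/(1+e^{-1.1200}) = 0.7540
P_3 = 1/(1+e^{-1.3200}) = 0.7892
E[score] = 0.8022 + 0.7540 + 0.7892 = 2.3454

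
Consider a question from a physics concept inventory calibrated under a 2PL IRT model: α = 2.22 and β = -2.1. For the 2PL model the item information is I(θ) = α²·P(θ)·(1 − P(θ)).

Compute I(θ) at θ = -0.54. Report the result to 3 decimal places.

0.145

P = 1/(1+e^{-3.4632}) = 0.9696
P(1−P) = 0.9696 × 0.0304 = 0.0295
I = α² × P(1−P) = 2.22² × 0.0295 = 0.14517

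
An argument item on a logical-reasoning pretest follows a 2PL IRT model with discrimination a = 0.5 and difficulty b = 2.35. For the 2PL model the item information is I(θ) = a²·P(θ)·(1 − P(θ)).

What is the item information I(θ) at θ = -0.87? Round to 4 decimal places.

0.0347

P = 1/(1+e^{1.6100}) = 0.1666
P(1−P) = 0.1666 × 0.8334 = 0.1388
I = a² × P(1−P) = 0.5² × 0.1388 = 0.03471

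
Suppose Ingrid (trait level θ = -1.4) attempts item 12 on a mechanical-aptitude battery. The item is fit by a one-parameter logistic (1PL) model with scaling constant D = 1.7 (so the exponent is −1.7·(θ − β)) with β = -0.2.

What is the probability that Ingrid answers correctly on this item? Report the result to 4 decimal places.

P(θ) = 1 / (1 + exp(−D·(θ − β)))
Exponent: 1.7 × (-1.4 − (-0.2)) = -2.0400
1/(1 + e^{2.0400}) = 0.1151
P = 0.1151

0.1151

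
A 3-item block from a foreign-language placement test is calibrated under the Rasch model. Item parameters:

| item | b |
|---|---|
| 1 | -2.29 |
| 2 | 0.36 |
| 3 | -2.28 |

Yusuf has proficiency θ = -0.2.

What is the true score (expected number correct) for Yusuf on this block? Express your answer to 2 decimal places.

2.14

P(θ) = 1 / (1 + exp(−(θ − b)))
P_1 = 1/(1+e^{-2.0900}) = 0.8899
P_2 = 1/(1+e^{0.5600}) = 0.3635
P_3 = 1/(1+e^{-2.0800}) = 0.8889
E[score] = 0.8899 + 0.3635 + 0.8889 = 2.1424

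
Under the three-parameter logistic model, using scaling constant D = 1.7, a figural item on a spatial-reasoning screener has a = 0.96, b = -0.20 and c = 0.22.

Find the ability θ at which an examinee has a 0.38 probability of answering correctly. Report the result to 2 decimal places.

-1.03

P(θ) = c + (1 − c) · 1 / (1 + exp(−D·a(θ − b)))
Remove guessing floor: (0.38 − 0.22)/(1 − 0.22) = 0.2051
logit = ln(0.2051/0.7949) = -1.3545
θ = b + logit/(1.7·a) = -0.20 + (-1.3545)/1.6320 = -1.0300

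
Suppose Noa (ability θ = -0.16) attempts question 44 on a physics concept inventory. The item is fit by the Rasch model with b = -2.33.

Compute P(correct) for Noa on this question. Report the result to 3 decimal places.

0.898

P(θ) = 1 / (1 + exp(−(θ − b)))
Exponent: (-0.16 − (-2.33)) = 2.1700
1/(1 + e^{-2.1700}) = 0.8975
P = 0.8975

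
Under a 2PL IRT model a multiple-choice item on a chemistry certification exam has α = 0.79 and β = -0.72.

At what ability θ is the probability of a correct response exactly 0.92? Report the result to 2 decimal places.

2.37

P(θ) = 1 / (1 + exp(−α(θ − β)))
logit = ln(0.9200/0.0800) = 2.4423
θ = β + logit/(α) = -0.72 + 2.4423/0.7900 = 2.3716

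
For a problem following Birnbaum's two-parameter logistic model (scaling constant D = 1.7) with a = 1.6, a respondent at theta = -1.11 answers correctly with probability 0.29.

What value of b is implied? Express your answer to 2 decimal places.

-0.78

P(theta) = 1 / (1 + exp(−D·a(theta − b)))
logit(0.29) = ln(0.29/0.71) = -0.8954
b = theta − logit/(1.7·a) = -1.11 − (-0.8954)/2.7200 = -0.7808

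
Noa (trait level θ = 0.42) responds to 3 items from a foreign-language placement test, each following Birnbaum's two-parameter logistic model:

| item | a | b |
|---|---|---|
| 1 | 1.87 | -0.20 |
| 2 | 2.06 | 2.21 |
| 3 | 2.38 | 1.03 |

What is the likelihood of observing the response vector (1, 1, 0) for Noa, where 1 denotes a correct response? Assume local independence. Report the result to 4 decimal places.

0.0151

P(θ) = 1 / (1 + exp(−a(θ − b)))
P_1 = 1/(1+e^{-1.1594}) = 0.7612
P_2 = 1/(1+e^{3.6874}) = 0.0244
P_3 = 1/(1+e^{1.4518}) = 0.1897
L = P_1 × P_2 × (1−P_3) = 0.7612 × 0.0244 × 0.8103 = 0.01507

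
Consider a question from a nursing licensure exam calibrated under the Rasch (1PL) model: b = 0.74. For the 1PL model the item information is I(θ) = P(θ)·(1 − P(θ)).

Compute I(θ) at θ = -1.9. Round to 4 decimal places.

0.0622

P = 1/(1+e^{2.6400}) = 0.0666
P(1−P) = 0.0666 × 0.9334 = 0.0622
I = P(1−P) = 0.06217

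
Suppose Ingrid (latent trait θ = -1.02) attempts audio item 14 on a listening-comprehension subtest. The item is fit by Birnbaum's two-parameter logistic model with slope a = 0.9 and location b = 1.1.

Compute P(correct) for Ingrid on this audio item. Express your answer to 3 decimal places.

P(θ) = 1 / (1 + exp(−a(θ − b)))
Exponent: 0.9 × (-1.02 − 1.1) = -1.9080
1/(1 + e^{1.9080}) = 0.1292

0.129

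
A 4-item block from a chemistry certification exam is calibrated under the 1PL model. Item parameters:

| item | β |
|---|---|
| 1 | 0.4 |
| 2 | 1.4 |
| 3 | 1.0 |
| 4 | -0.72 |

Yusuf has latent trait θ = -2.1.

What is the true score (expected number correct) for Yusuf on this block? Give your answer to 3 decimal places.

0.349

P(θ) = 1 / (1 + exp(−(θ − β)))
P_1 = 1/(1+e^{2.5000}) = 0.0759
P_2 = 1/(1+e^{3.5000}) = 0.0293
P_3 = 1/(1+e^{3.1000}) = 0.0431
P_4 = 1/(1+e^{1.3800}) = 0.2010
E[score] = 0.0759 + 0.0293 + 0.0431 + 0.2010 = 0.3493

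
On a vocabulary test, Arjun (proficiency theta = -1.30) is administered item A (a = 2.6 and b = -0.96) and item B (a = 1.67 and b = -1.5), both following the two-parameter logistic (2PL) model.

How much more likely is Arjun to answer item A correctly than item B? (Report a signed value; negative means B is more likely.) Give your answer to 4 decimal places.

-0.2904

P(theta) = 1 / (1 + exp(−a(theta − b)))
P_A = 0.2923
P_B = 0.5827
P_A − P_B = -0.2904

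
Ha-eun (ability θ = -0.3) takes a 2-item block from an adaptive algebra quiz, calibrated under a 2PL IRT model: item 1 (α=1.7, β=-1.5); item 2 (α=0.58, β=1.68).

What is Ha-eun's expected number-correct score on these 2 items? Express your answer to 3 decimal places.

1.126

P(θ) = 1 / (1 + exp(−α(θ − β)))
P_1 = 1/(1+e^{-2.0400}) = 0.8849
P_2 = 1/(1+e^{1.1484}) = 0.2408
E[score] = 0.8849 + 0.2408 = 1.1257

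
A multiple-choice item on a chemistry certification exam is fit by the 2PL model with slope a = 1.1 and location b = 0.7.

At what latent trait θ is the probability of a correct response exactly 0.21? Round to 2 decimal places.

P(θ) = 1 / (1 + exp(−a(θ − b)))
logit = ln(0.2100/0.7900) = -1.3249
θ = b + logit/(a) = 0.7 + (-1.3249)/1.1000 = -0.5045

-0.50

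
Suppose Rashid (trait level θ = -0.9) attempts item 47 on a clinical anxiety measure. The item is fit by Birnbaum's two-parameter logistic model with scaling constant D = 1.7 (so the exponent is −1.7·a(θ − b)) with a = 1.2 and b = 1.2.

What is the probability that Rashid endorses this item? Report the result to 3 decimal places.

P(θ) = 1 / (1 + exp(−D·a(θ − b)))
Exponent: 1.7 × 1.2 × (-0.9 − 1.2) = -4.2840
1/(1 + e^{4.2840}) = 0.0136
P = 0.0136

0.014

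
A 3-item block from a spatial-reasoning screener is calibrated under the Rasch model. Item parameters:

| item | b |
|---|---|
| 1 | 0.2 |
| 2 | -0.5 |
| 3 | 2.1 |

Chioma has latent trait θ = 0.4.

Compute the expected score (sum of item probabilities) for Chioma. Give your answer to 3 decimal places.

P(θ) = 1 / (1 + exp(−(θ − b)))
P_1 = 1/(1+e^{-0.2000}) = 0.5498
P_2 = 1/(1+e^{-0.9000}) = 0.7109
P_3 = 1/(1+e^{1.7000}) = 0.1545
E[score] = 0.5498 + 0.7109 + 0.1545 = 1.4152

1.415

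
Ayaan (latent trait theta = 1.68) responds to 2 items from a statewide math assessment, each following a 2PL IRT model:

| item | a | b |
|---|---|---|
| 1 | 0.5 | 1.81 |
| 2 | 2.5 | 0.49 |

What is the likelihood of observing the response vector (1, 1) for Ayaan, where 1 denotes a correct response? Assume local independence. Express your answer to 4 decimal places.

0.4603

P(theta) = 1 / (1 + exp(−a(theta − b)))
P_1 = 1/(1+e^{0.0650}) = 0.4838
P_2 = 1/(1+e^{-2.9750}) = 0.9514
L = P_1 × P_2 = 0.4838 × 0.9514 = 0.46026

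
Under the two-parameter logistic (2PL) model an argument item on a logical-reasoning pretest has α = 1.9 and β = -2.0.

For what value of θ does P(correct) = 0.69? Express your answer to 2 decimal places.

P(θ) = 1 / (1 + exp(−α(θ − β)))
logit = ln(0.6900/0.3100) = 0.8001
θ = β + logit/(α) = -2.0 + 0.8001/1.9000 = -1.5789

-1.58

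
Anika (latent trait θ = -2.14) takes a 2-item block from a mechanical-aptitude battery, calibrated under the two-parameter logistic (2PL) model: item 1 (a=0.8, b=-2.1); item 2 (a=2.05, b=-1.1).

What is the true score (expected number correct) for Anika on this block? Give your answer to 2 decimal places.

0.60

P(θ) = 1 / (1 + exp(−a(θ − b)))
P_1 = 1/(1+e^{0.0320}) = 0.4920
P_2 = 1/(1+e^{2.1320}) = 0.1060
E[score] = 0.4920 + 0.1060 = 0.5980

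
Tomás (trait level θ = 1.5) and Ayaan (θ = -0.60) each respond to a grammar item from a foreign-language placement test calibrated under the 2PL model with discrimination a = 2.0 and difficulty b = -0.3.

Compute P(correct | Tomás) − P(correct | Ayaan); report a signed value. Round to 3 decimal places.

0.619

P(θ) = 1 / (1 + exp(−a(θ − b)))
P(Tomás) = 0.9734  [exponent 3.6000]
P(Ayaan) = 0.3543  [exponent -0.6000]
Difference = 0.9734 − 0.3543 = 0.6191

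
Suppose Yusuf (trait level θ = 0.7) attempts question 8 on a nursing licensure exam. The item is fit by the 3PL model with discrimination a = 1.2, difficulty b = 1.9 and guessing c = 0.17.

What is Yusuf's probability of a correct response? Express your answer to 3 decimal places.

P(θ) = c + (1 − c) · 1 / (1 + exp(−a(θ − b)))
Exponent: 1.2 × (0.7 − 1.9) = -1.4400
1/(1 + e^{1.4400}) = 0.1915
P = 0.17 + 0.83 × 0.1915 = 0.3290

0.329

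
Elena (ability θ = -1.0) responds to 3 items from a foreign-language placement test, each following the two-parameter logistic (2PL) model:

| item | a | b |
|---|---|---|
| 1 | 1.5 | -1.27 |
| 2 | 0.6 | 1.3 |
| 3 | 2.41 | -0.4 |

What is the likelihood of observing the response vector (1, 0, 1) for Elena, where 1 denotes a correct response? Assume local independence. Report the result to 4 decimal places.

0.0914

P(θ) = 1 / (1 + exp(−a(θ − b)))
P_1 = 1/(1+e^{-0.4050}) = 0.5999
P_2 = 1/(1+e^{1.3800}) = 0.2010
P_3 = 1/(1+e^{1.4460}) = 0.1906
L = P_1 × (1−P_2) × P_3 = 0.5999 × 0.7990 × 0.1906 = 0.09136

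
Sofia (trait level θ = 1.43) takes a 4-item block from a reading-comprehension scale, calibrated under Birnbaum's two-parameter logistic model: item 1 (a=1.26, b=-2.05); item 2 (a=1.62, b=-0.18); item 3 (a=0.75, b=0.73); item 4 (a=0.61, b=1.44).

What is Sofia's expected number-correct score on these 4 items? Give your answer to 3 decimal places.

P(θ) = 1 / (1 + exp(−a(θ − b)))
P_1 = 1/(1+e^{-4.3848}) = 0.9877
P_2 = 1/(1+e^{-2.6082}) = 0.9314
P_3 = 1/(1+e^{-0.5250}) = 0.6283
P_4 = 1/(1+e^{0.0061}) = 0.4985
E[score] = 0.9877 + 0.9314 + 0.6283 + 0.4985 = 3.0459

3.046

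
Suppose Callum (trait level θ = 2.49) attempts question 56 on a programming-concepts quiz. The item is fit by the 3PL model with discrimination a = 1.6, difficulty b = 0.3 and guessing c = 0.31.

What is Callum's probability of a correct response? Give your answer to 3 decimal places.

P(θ) = c + (1 − c) · 1 / (1 + exp(−a(θ − b)))
Exponent: 1.6 × (2.49 − 0.3) = 3.5040
1/(1 + e^{-3.5040}) = 0.9708
P = 0.31 + 0.69 × 0.9708 = 0.9799

0.980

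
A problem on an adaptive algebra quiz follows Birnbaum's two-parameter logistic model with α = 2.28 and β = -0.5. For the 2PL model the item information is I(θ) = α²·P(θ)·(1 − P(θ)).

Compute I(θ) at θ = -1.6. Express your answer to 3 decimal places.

P = 1/(1+e^{2.5080}) = 0.0753
P(1−P) = 0.0753 × 0.9247 = 0.0696
I = α² × P(1−P) = 2.28² × 0.0696 = 0.36196

0.362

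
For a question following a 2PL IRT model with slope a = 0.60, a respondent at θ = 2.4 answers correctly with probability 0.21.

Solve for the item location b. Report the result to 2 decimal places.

P(θ) = 1 / (1 + exp(−a(θ − b)))
logit(0.21) = ln(0.21/0.79) = -1.3249
b = θ − logit/(a) = 2.4 − (-1.3249)/0.6000 = 4.6082

4.61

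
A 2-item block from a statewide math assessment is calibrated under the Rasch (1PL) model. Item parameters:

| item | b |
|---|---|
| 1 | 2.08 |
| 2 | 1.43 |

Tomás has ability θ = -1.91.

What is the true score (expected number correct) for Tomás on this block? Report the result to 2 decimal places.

P(θ) = 1 / (1 + exp(−(θ − b)))
P_1 = 1/(1+e^{3.9900}) = 0.0182
P_2 = 1/(1+e^{3.3400}) = 0.0342
E[score] = 0.0182 + 0.0342 = 0.0524

0.05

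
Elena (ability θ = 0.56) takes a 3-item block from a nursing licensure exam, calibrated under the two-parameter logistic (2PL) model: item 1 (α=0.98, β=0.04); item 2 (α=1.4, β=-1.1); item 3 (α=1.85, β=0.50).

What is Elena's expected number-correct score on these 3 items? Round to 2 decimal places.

P(θ) = 1 / (1 + exp(−α(θ − β)))
P_1 = 1/(1+e^{-0.5096}) = 0.6247
P_2 = 1/(1+e^{-2.3240}) = 0.9108
P_3 = 1/(1+e^{-0.1110}) = 0.5277
E[score] = 0.6247 + 0.9108 + 0.5277 = 2.0633

2.06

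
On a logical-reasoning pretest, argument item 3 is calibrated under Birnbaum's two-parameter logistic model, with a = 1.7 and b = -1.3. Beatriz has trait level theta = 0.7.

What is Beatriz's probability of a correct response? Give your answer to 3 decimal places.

0.968

P(theta) = 1 / (1 + exp(−a(theta − b)))
Exponent: 1.7 × (0.7 − (-1.3)) = 3.4000
1/(1 + e^{-3.4000}) = 0.9677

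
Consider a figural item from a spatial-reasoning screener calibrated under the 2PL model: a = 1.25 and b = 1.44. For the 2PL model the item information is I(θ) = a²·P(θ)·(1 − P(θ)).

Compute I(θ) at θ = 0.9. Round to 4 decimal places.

0.3493

P = 1/(1+e^{0.6750}) = 0.3374
P(1−P) = 0.3374 × 0.6626 = 0.2236
I = a² × P(1−P) = 1.25² × 0.2236 = 0.34930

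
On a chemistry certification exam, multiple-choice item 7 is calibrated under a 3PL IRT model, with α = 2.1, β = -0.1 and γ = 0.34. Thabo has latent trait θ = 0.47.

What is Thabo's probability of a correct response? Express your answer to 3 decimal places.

P(θ) = γ + (1 − γ) · 1 / (1 + exp(−α(θ − β)))
Exponent: 2.1 × (0.47 − (-0.1)) = 1.1970
1/(1 + e^{-1.1970}) = 0.7680
P = 0.34 + 0.66 × 0.7680 = 0.8469

0.847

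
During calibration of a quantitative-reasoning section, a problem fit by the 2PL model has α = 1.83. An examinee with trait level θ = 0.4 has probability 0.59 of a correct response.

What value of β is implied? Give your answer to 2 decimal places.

P(θ) = 1 / (1 + exp(−α(θ − β)))
logit(0.59) = ln(0.59/0.41) = 0.3640
β = θ − logit/(α) = 0.4 − 0.3640/1.8300 = 0.2011

0.20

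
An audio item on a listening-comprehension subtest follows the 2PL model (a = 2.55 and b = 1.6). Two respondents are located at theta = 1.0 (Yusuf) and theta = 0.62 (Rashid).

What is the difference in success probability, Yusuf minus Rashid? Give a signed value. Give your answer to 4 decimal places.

P(theta) = 1 / (1 + exp(−a(theta − b)))
P(Yusuf) = 0.1780  [exponent -1.5300]
P(Rashid) = 0.0759  [exponent -2.4990]
Difference = 0.1780 − 0.0759 = 0.1021

0.1021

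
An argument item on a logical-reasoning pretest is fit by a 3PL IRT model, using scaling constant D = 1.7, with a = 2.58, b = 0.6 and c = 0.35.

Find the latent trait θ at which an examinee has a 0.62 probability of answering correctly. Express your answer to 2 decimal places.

P(θ) = c + (1 − c) · 1 / (1 + exp(−D·a(θ − b)))
Remove guessing floor: (0.62 − 0.35)/(1 − 0.35) = 0.4154
logit = ln(0.4154/0.5846) = -0.3417
θ = b + logit/(1.7·a) = 0.6 + (-0.3417)/4.3860 = 0.5221

0.52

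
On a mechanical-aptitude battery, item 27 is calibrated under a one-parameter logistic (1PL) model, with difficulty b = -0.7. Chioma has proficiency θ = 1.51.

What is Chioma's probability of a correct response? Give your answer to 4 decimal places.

0.9011

P(θ) = 1 / (1 + exp(−(θ − b)))
Exponent: (1.51 − (-0.7)) = 2.2100
1/(1 + e^{-2.2100}) = 0.9011
P = 0.9011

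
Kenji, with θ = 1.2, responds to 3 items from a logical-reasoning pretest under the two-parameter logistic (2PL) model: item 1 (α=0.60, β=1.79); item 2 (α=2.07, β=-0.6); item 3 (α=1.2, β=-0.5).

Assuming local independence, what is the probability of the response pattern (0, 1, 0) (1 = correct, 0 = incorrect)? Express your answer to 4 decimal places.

P(θ) = 1 / (1 + exp(−α(θ − β)))
P_1 = 1/(1+e^{0.3540}) = 0.4124
P_2 = 1/(1+e^{-3.7260}) = 0.9765
P_3 = 1/(1+e^{-2.0400}) = 0.8849
L = (1−P_1) × P_2 × (1−P_3) = 0.5876 × 0.9765 × 0.1151 = 0.06602

0.0660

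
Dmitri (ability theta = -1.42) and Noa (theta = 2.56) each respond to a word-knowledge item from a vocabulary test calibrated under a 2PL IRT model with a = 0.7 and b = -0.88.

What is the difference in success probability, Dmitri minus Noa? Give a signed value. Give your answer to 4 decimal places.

P(theta) = 1 / (1 + exp(−a(theta − b)))
P(Dmitri) = 0.4066  [exponent -0.3780]
P(Noa) = 0.9174  [exponent 2.4080]
Difference = 0.4066 − 0.9174 = -0.5108

-0.5108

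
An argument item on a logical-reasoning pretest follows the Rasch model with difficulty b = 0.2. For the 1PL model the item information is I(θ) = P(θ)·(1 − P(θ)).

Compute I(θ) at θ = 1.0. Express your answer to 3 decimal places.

P = 1/(1+e^{-0.8000}) = 0.6900
P(1−P) = 0.6900 × 0.3100 = 0.2139
I = P(1−P) = 0.21391

0.214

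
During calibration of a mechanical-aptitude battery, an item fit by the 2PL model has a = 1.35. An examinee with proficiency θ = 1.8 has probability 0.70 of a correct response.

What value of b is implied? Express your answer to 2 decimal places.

1.17

P(θ) = 1 / (1 + exp(−a(θ − b)))
logit(0.70) = ln(0.70/0.30) = 0.8473
b = θ − logit/(a) = 1.8 − 0.8473/1.3500 = 1.1724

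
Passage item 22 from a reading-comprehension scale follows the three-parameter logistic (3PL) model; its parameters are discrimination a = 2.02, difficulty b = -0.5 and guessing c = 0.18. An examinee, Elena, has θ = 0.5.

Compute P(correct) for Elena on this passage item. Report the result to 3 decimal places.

P(θ) = c + (1 − c) · 1 / (1 + exp(−a(θ − b)))
Exponent: 2.02 × (0.5 − (-0.5)) = 2.0200
1/(1 + e^{-2.0200}) = 0.8829
P = 0.18 + 0.82 × 0.8829 = 0.9040

0.904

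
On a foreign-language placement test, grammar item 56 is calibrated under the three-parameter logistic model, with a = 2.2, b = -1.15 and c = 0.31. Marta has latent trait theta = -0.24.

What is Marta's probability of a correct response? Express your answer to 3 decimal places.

P(theta) = c + (1 − c) · 1 / (1 + exp(−a(theta − b)))
Exponent: 2.2 × (-0.24 − (-1.15)) = 2.0020
1/(1 + e^{-2.0020}) = 0.8810
P = 0.31 + 0.69 × 0.8810 = 0.9179

0.918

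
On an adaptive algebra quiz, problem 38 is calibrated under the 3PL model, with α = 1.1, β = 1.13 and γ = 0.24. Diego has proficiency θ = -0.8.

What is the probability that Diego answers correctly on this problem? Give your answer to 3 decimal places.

0.321

P(θ) = γ + (1 − γ) · 1 / (1 + exp(−α(θ − β)))
Exponent: 1.1 × (-0.8 − 1.13) = -2.1230
1/(1 + e^{2.1230}) = 0.1069
P = 0.24 + 0.76 × 0.1069 = 0.3212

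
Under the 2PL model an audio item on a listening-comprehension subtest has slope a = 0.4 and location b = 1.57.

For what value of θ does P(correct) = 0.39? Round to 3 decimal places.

0.452

P(θ) = 1 / (1 + exp(−a(θ − b)))
logit = ln(0.3900/0.6100) = -0.4473
θ = b + logit/(a) = 1.57 + (-0.4473)/0.4000 = 0.4517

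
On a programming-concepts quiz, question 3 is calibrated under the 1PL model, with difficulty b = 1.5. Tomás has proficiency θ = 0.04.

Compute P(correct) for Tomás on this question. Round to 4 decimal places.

P(θ) = 1 / (1 + exp(−(θ − b)))
Exponent: (0.04 − 1.5) = -1.4600
1/(1 + e^{1.4600}) = 0.1885
P = 0.1885

0.1885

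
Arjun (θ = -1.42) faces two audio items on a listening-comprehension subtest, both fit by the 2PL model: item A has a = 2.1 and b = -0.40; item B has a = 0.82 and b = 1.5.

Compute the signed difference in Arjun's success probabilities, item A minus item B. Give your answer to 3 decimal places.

0.021

P(θ) = 1 / (1 + exp(−a(θ − b)))
P_A = 0.1051
P_B = 0.0836
P_A − P_B = 0.0215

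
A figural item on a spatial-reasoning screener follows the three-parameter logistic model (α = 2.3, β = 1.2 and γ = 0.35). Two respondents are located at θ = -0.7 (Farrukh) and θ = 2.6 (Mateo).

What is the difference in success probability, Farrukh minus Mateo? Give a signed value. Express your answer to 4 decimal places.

-0.6169

P(θ) = γ + (1 − γ) · 1 / (1 + exp(−α(θ − β)))
P(Farrukh) = 0.3581  [exponent -4.3700]
P(Mateo) = 0.9750  [exponent 3.2200]
Difference = 0.3581 − 0.9750 = -0.6169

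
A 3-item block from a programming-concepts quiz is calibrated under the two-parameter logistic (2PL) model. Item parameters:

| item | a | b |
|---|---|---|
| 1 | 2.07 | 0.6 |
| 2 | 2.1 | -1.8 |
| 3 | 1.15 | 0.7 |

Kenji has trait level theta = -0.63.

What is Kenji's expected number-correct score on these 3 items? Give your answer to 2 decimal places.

1.17

P(theta) = 1 / (1 + exp(−a(theta − b)))
P_1 = 1/(1+e^{2.5461}) = 0.0727
P_2 = 1/(1+e^{-2.4570}) = 0.9211
P_3 = 1/(1+e^{1.5295}) = 0.1781
E[score] = 0.0727 + 0.9211 + 0.1781 = 1.1718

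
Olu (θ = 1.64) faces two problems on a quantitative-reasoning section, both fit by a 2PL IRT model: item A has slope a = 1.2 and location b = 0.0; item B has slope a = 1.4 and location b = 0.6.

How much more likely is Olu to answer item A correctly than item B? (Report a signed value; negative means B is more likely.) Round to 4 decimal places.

P(θ) = 1 / (1 + exp(−a(θ − b)))
P_A = 0.8774
P_B = 0.8109
P_A − P_B = 0.0665

0.0665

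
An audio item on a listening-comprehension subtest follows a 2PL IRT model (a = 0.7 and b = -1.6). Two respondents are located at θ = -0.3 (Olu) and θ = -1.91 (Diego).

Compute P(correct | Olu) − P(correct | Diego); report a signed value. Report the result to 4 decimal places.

P(θ) = 1 / (1 + exp(−a(θ − b)))
P(Olu) = 0.7130  [exponent 0.9100]
P(Diego) = 0.4460  [exponent -0.2170]
Difference = 0.7130 − 0.4460 = 0.2670

0.2670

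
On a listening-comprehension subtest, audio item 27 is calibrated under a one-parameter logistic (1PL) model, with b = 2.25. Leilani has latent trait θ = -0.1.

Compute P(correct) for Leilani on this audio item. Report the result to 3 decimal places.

0.087

P(θ) = 1 / (1 + exp(−(θ − b)))
Exponent: (-0.1 − 2.25) = -2.3500
1/(1 + e^{2.3500}) = 0.0871
P = 0.0871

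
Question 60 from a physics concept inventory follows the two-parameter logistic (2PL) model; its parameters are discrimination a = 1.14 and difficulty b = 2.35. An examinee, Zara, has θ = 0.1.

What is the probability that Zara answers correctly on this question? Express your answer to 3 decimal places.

P(θ) = 1 / (1 + exp(−a(θ − b)))
Exponent: 1.14 × (0.1 − 2.35) = -2.5650
1/(1 + e^{2.5650}) = 0.0714

0.071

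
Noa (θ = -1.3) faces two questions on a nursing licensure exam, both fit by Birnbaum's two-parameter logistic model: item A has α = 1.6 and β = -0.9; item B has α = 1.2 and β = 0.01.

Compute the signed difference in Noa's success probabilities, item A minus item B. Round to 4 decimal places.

P(θ) = 1 / (1 + exp(−α(θ − β)))
P_A = 0.3452
P_B = 0.1719
P_A − P_B = 0.1733

0.1733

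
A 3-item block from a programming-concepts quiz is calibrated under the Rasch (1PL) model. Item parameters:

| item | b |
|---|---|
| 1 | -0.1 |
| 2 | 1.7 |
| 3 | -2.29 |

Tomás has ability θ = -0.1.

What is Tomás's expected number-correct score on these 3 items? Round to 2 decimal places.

1.54

P(θ) = 1 / (1 + exp(−(θ − b)))
P_1 = 1/(1+e^{0.0000}) = 0.5000
P_2 = 1/(1+e^{1.8000}) = 0.1419
P_3 = 1/(1+e^{-2.1900}) = 0.8993
E[score] = 0.5000 + 0.1419 + 0.8993 = 1.5412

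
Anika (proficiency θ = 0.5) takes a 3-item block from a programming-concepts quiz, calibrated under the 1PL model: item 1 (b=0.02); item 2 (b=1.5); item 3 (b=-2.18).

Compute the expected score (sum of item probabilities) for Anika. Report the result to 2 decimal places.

1.82

P(θ) = 1 / (1 + exp(−(θ − b)))
P_1 = 1/(1+e^{-0.4800}) = 0.6177
P_2 = 1/(1+e^{1.0000}) = 0.2689
P_3 = 1/(1+e^{-2.6800}) = 0.9358
E[score] = 0.6177 + 0.2689 + 0.9358 = 1.8225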